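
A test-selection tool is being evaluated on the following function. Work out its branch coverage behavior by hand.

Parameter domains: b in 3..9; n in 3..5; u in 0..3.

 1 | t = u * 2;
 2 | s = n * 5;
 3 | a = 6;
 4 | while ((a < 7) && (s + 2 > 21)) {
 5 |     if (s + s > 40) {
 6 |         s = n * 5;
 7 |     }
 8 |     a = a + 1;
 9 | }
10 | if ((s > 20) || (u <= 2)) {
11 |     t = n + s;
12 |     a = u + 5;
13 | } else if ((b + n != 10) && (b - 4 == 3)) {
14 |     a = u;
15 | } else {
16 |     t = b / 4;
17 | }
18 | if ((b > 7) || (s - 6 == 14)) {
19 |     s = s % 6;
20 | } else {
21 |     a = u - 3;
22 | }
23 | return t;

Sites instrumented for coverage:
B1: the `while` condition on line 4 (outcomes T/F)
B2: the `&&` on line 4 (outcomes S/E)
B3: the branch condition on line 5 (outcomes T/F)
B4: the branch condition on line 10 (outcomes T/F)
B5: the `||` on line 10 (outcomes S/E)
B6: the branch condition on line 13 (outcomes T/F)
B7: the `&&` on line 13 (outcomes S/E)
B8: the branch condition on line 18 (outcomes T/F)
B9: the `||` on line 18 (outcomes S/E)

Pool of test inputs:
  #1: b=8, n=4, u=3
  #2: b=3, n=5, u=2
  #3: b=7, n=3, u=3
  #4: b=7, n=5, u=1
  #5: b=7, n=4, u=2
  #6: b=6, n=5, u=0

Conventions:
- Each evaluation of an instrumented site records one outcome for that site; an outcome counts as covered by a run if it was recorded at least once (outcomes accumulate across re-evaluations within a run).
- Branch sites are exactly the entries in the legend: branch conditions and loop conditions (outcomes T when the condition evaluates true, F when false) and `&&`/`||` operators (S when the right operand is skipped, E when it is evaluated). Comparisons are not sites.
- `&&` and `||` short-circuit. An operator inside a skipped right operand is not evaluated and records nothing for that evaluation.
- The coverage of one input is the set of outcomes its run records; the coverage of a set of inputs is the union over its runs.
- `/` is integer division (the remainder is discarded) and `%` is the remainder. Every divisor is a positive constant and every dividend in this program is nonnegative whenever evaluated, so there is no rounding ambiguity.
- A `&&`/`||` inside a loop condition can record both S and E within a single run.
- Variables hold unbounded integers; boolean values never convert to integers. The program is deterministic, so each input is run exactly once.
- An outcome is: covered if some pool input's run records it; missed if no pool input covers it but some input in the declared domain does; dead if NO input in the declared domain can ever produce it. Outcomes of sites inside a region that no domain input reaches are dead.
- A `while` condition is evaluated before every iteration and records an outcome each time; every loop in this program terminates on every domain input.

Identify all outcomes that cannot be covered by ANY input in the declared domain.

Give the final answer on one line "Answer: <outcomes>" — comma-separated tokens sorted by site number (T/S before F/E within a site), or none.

exhaustive pass over the 84-input domain:
  reachable outcomes have witnesses, e.g. B1=T (e.g. b=3, n=4, u=0), B1=F (e.g. b=3, n=3, u=0), B2=S (e.g. b=3, n=4, u=0), B2=E (e.g. b=3, n=3, u=0)

Answer: none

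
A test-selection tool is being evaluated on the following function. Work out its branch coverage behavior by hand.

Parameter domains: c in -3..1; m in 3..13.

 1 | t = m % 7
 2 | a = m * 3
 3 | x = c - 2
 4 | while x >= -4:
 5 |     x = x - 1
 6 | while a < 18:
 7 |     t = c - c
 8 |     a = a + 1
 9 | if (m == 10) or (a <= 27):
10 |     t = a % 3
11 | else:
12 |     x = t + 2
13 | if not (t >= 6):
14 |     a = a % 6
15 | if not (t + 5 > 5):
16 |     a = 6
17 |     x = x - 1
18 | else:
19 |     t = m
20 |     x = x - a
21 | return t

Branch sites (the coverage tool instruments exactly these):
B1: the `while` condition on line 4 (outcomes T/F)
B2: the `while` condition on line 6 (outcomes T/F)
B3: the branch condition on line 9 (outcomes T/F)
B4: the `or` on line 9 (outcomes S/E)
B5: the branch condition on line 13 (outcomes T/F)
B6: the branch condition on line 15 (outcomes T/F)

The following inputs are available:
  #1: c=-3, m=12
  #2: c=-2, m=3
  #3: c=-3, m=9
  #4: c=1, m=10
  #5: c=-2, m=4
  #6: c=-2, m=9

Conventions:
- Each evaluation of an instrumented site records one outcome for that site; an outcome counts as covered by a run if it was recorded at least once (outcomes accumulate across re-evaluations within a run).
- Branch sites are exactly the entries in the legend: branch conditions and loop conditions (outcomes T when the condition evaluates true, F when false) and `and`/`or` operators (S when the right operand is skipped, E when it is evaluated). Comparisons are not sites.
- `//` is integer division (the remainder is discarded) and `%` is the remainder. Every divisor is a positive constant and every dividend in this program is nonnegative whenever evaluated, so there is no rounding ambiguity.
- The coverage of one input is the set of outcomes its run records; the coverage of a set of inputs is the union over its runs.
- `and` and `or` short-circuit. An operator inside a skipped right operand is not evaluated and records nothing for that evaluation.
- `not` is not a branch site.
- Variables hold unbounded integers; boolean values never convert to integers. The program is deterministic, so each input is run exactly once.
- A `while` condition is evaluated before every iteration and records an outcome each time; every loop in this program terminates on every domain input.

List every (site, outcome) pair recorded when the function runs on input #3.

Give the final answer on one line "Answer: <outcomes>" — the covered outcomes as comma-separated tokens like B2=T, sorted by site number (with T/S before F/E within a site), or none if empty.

Running input #3 (c=-3, m=9), event by event:
  B1->F, B2->F, B4->E, B3->T, B5->T, B6->T
deduplicating events, the covered set is: B1=F, B2=F, B3=T, B4=E, B5=T, B6=T

Answer: B1=F, B2=F, B3=T, B4=E, B5=T, B6=T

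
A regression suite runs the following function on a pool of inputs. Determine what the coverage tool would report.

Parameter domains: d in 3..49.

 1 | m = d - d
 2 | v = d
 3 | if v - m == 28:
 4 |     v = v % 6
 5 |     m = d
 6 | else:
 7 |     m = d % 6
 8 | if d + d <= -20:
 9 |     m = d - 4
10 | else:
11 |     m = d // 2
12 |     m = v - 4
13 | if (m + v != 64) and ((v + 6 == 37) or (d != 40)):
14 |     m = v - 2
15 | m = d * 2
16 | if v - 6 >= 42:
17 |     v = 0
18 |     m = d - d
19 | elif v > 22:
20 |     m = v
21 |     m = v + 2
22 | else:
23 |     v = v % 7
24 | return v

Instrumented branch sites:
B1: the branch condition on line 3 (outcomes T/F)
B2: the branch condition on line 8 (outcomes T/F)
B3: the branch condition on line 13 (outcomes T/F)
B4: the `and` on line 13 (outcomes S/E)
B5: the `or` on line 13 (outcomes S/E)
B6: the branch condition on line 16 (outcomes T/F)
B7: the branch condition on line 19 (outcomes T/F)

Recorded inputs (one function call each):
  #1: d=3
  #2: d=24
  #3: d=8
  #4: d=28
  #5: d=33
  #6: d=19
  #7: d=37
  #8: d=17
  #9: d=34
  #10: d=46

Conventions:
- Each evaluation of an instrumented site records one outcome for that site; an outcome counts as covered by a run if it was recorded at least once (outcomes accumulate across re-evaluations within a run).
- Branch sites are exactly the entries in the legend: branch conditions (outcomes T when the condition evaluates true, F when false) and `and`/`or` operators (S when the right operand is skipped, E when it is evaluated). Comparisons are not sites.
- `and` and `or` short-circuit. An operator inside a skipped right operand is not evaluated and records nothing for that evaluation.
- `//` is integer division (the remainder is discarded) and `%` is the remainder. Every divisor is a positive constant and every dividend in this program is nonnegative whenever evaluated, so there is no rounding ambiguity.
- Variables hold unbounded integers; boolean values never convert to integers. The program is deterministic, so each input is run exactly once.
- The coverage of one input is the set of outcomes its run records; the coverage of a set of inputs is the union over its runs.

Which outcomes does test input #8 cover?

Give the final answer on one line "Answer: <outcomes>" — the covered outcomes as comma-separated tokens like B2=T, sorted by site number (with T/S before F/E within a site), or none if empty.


Simulating input #8 (d=17) step by step:
  B1->F, B2->F, B4->E, B5->E, B3->T, B6->F, B7->F
as a set, this run covers: B1=F, B2=F, B3=T, B4=E, B5=E, B6=F, B7=F
Answer: B1=F, B2=F, B3=T, B4=E, B5=E, B6=F, B7=F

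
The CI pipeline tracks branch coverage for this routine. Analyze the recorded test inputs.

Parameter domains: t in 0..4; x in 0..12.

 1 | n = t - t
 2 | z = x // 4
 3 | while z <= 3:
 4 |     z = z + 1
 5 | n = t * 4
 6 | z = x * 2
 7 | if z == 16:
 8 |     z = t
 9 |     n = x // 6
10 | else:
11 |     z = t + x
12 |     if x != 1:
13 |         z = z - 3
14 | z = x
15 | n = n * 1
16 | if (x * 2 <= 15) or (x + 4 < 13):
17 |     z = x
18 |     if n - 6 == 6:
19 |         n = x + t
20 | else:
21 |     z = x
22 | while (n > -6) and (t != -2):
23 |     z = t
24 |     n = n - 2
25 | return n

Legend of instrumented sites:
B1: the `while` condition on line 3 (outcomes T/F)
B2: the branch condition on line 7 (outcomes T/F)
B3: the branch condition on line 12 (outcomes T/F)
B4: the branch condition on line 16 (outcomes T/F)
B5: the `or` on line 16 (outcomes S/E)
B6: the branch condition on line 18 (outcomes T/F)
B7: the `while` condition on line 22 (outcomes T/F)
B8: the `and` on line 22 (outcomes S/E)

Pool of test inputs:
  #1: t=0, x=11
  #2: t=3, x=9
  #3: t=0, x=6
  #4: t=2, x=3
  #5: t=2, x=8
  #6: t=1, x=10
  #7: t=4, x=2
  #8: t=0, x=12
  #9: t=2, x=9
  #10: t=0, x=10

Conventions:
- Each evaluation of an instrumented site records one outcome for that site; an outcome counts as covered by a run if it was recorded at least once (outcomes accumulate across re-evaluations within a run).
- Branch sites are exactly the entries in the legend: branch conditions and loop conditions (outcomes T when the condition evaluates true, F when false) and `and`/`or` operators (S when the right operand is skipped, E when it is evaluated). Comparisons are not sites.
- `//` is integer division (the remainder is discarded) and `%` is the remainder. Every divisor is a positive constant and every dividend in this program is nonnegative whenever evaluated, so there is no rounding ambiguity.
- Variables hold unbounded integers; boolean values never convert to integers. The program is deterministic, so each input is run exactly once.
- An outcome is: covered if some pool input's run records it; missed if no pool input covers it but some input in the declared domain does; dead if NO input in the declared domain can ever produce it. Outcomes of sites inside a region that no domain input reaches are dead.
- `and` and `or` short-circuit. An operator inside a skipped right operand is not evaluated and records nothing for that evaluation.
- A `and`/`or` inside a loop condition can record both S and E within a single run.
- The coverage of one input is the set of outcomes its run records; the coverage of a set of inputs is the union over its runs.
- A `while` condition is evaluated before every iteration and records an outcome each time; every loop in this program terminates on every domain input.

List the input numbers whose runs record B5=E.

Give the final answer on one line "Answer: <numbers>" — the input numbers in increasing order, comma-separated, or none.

input #1 (t=0, x=11): hits B5=E
input #2 (t=3, x=9): hits B5=E
input #3 (t=0, x=6): never hits B5=E
input #4 (t=2, x=3): never hits B5=E
input #5 (t=2, x=8): hits B5=E
input #6 (t=1, x=10): hits B5=E
input #7 (t=4, x=2): never hits B5=E
input #8 (t=0, x=12): hits B5=E
input #9 (t=2, x=9): hits B5=E
input #10 (t=0, x=10): hits B5=E

Answer: 1, 2, 5, 6, 8, 9, 10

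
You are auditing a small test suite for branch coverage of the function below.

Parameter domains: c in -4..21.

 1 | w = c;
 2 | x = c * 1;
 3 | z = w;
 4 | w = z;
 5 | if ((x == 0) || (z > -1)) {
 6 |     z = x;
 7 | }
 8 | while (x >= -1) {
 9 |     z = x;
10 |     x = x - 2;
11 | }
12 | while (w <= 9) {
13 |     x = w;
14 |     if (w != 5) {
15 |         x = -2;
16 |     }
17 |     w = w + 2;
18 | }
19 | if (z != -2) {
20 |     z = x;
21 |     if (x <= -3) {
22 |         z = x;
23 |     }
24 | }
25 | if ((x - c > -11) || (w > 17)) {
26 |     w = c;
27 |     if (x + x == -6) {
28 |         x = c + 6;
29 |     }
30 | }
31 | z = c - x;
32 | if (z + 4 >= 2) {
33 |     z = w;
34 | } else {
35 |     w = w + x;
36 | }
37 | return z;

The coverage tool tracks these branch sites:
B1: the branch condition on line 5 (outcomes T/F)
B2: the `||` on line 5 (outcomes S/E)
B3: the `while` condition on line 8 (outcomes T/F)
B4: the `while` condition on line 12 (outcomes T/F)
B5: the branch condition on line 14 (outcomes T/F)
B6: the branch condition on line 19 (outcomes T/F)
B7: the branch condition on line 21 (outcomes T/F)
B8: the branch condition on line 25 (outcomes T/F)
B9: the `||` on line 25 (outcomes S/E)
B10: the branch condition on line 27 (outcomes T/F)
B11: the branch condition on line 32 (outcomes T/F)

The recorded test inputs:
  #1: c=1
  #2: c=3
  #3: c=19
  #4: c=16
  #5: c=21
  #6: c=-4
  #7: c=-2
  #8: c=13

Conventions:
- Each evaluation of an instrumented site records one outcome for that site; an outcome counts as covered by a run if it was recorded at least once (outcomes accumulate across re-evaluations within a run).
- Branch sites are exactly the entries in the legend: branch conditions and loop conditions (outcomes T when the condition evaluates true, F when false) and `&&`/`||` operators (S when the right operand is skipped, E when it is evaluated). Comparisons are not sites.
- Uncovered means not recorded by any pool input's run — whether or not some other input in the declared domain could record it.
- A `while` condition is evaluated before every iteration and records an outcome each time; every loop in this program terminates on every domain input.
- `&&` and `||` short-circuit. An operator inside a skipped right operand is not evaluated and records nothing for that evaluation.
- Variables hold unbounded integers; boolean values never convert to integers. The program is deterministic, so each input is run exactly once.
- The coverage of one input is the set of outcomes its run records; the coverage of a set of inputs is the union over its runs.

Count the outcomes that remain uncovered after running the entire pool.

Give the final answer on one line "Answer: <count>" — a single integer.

#1 (c=1) -> B2->E, B1->T, B3->T, B3->T, B3->F, B4->T, B5->T, B4->T, B5->T, B4->T, B5->F, B4->T, B5->T, B4->T, ...; covered: B1=T, B2=E, B3=T, B3=F, B4=T, B4=F, B5=T, B5=F, B6=T, B7=F, B8=T, B9=S, B10=F, B11=T
#2 (c=3) -> B2->E, B1->T, B3->T, B3->T, B3->T, B3->F, B4->T, B5->T, B4->T, B5->F, B4->T, B5->T, B4->T, B5->T, ...; covered: B1=T, B2=E, B3=T, B3=F, B4=T, B4=F, B5=T, B5=F, B6=T, B7=F, B8=T, B9=S, B10=F, B11=T
#3 (c=19) -> B2->E, B1->T, B3->T, B3->T, B3->T, B3->T, B3->T, B3->T, B3->T, B3->T, B3->T, B3->T, B3->T, B3->F, ...; covered: B1=T, B2=E, B3=T, B3=F, B4=F, B6=T, B7=T, B8=T, B9=E, B10=T, B11=F
#4 (c=16) -> B2->E, B1->T, B3->T, B3->T, B3->T, B3->T, B3->T, B3->T, B3->T, B3->T, B3->T, B3->F, B4->F, B6->T, ...; covered: B1=T, B2=E, B3=T, B3=F, B4=F, B6=T, B7=F, B8=F, B9=E, B11=T
#5 (c=21) -> B2->E, B1->T, B3->T, B3->T, B3->T, B3->T, B3->T, B3->T, B3->T, B3->T, B3->T, B3->T, B3->T, B3->T, ...; covered: B1=T, B2=E, B3=T, B3=F, B4=F, B6=T, B7=T, B8=T, B9=E, B10=T, B11=F
#6 (c=-4) -> B2->E, B1->F, B3->F, B4->T, B5->T, B4->T, B5->T, B4->T, B5->T, B4->T, B5->T, B4->T, B5->T, B4->T, ...; covered: B1=F, B2=E, B3=F, B4=T, B4=F, B5=T, B6=T, B7=F, B8=T, B9=S, B10=F, B11=T
#7 (c=-2) -> B2->E, B1->F, B3->F, B4->T, B5->T, B4->T, B5->T, B4->T, B5->T, B4->T, B5->T, B4->T, B5->T, B4->T, ...; covered: B1=F, B2=E, B3=F, B4=T, B4=F, B5=T, B6=F, B8=T, B9=S, B10=F, B11=T
#8 (c=13) -> B2->E, B1->T, B3->T, B3->T, B3->T, B3->T, B3->T, B3->T, B3->T, B3->T, B3->F, B4->F, B6->T, B7->T, ...; covered: B1=T, B2=E, B3=T, B3=F, B4=F, B6=T, B7=T, B8=F, B9=E, B11=T
union over the pool: B1=T, B1=F, B2=E, B3=T, B3=F, B4=T, B4=F, B5=T, B5=F, B6=T, B6=F, B7=T, B7=F, B8=T, B8=F, B9=S, B9=E, B10=T, B10=F, B11=T, B11=F
uncovered (1 of 22): B2=S

Answer: 1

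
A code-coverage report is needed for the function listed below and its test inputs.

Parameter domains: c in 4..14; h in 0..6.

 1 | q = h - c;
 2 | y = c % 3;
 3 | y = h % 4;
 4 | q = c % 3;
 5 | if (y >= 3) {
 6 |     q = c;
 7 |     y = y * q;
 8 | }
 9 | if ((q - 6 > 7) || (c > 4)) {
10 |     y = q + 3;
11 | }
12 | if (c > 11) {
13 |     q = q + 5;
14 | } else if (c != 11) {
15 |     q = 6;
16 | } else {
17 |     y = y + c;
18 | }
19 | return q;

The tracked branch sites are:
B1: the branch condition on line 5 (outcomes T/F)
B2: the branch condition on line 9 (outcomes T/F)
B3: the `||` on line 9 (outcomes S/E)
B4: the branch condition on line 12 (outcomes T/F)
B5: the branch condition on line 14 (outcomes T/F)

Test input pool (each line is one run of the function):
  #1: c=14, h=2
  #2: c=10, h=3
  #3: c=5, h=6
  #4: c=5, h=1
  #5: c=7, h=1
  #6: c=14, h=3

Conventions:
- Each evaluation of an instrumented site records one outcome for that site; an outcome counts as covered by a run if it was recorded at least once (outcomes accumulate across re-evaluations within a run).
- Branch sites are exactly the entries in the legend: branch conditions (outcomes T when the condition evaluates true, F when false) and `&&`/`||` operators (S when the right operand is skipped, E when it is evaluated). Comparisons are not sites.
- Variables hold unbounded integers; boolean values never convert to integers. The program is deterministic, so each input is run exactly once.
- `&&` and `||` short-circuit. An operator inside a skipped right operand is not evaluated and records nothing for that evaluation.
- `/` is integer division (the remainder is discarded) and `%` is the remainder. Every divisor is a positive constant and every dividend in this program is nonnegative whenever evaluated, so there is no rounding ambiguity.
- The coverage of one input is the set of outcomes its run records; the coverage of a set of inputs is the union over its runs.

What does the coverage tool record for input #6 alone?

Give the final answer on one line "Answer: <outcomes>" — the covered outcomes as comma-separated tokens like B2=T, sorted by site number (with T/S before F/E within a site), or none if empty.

Simulating input #6 (c=14, h=3) step by step:
  B1->T, B3->S, B2->T, B4->T
deduplicating events, the covered set is: B1=T, B2=T, B3=S, B4=T

Answer: B1=T, B2=T, B3=S, B4=T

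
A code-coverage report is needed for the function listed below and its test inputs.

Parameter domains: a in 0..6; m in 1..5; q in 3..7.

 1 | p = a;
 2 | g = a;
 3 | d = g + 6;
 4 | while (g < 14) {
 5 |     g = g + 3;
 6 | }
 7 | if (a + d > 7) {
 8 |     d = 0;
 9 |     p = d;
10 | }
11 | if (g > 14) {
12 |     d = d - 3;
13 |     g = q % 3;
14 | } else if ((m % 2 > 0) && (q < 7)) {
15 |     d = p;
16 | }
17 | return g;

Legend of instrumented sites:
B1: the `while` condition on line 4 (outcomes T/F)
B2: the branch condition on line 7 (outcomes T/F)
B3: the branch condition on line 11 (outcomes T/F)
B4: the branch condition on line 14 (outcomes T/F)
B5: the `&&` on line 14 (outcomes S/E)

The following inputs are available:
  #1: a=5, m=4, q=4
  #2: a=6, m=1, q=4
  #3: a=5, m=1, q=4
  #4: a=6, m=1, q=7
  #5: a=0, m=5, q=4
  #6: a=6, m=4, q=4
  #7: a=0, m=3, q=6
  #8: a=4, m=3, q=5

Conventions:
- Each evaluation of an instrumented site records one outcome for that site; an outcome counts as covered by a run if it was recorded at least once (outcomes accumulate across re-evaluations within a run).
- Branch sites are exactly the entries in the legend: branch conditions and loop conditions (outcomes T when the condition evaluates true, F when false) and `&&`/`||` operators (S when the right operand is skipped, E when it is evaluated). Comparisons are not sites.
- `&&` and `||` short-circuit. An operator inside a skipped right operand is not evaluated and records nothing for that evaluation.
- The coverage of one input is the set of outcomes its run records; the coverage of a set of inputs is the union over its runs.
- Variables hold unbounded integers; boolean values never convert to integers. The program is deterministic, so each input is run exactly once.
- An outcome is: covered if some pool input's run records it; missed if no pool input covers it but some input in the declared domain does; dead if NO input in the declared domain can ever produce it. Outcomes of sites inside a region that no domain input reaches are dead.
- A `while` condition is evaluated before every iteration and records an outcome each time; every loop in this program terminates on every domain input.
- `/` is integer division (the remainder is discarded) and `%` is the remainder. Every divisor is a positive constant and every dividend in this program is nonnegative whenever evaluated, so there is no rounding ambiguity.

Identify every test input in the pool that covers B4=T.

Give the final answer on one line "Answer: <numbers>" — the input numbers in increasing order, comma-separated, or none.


input #1 (a=5, m=4, q=4): never hits B4=T
input #2 (a=6, m=1, q=4): never hits B4=T
input #3 (a=5, m=1, q=4): hits B4=T
input #4 (a=6, m=1, q=7): never hits B4=T
input #5 (a=0, m=5, q=4): never hits B4=T
input #6 (a=6, m=4, q=4): never hits B4=T
input #7 (a=0, m=3, q=6): never hits B4=T
input #8 (a=4, m=3, q=5): never hits B4=T
Answer: 3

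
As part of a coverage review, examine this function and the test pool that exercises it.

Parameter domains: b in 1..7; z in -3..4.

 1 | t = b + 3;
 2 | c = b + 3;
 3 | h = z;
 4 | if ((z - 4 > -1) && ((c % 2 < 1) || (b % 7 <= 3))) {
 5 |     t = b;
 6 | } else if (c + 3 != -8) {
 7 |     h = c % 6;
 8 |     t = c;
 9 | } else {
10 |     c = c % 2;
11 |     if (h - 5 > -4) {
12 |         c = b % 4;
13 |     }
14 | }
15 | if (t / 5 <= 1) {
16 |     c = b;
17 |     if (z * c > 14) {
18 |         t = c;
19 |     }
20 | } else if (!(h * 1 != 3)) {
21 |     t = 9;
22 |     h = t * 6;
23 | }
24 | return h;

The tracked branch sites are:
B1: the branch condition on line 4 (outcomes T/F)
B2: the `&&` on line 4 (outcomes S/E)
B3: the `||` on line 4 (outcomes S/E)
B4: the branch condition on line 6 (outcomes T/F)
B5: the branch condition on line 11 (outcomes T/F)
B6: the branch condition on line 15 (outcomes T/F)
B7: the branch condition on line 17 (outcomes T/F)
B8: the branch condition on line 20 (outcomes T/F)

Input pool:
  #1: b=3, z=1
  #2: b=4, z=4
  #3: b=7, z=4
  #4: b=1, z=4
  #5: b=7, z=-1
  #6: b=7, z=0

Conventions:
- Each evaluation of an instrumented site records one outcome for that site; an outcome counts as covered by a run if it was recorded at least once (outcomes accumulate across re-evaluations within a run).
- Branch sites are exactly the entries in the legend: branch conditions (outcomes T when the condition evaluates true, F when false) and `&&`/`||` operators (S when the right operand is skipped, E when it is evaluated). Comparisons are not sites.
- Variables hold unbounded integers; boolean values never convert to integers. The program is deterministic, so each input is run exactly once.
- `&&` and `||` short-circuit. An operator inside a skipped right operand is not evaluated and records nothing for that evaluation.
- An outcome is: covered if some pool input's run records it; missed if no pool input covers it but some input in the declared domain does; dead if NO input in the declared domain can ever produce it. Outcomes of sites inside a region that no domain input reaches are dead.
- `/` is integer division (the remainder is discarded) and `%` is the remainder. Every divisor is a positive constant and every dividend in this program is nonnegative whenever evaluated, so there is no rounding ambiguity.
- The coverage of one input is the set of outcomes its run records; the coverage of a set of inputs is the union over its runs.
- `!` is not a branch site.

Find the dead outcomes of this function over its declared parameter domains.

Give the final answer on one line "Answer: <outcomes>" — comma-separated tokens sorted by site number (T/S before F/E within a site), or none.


running all 56 domain inputs and tallying outcomes:
  B4=F: never recorded by any domain input -> dead
  B5=T: never recorded by any domain input -> dead
  B5=F: never recorded by any domain input -> dead
  B8=T: never recorded by any domain input -> dead
  reachable outcomes have witnesses, e.g. B1=T (e.g. b=1, z=4), B1=F (e.g. b=1, z=-3), B2=S (e.g. b=1, z=-3), B2=E (e.g. b=1, z=4)
Answer: B4=F, B5=T, B5=F, B8=T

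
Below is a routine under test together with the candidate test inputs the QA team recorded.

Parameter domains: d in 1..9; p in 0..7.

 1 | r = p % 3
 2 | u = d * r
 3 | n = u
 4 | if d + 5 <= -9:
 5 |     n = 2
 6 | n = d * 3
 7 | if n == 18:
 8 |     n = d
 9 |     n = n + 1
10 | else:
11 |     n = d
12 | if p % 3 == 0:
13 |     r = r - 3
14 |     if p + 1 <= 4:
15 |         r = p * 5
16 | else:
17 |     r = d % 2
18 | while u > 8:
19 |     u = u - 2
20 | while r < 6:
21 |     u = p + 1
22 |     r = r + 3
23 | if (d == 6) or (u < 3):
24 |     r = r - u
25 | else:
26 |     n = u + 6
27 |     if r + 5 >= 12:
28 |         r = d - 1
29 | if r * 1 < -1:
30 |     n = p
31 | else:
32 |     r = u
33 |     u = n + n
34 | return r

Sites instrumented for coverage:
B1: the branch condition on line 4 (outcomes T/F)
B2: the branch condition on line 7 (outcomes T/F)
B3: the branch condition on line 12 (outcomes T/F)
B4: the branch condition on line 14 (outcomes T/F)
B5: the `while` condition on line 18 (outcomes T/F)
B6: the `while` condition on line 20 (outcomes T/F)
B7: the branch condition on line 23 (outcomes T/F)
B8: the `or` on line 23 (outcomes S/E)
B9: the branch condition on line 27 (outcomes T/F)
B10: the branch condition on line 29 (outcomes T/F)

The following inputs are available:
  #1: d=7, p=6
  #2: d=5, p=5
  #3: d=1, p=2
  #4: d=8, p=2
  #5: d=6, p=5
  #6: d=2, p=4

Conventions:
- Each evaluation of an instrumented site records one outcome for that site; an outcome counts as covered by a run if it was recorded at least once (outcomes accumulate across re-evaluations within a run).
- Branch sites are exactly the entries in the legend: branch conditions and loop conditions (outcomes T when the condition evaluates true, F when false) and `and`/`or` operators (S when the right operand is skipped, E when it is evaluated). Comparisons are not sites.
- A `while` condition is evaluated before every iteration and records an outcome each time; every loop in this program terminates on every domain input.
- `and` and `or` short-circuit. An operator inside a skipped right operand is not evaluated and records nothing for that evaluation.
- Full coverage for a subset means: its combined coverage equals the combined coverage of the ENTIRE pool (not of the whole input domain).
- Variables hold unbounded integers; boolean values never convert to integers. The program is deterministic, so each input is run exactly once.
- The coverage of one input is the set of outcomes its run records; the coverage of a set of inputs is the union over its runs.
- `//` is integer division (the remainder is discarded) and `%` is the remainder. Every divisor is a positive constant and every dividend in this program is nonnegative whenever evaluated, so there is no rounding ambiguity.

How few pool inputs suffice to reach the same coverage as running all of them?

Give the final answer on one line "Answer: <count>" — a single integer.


run #1 (d=7, p=6) runs B1->F, B2->F, B3->T, B4->F, B5->F, B6->T, B6->T, B6->T, B6->F, B8->E, B7->F, B9->F, B10->F; records B1=F, B2=F, B3=T, B4=F, B5=F, B6=T, B6=F, B7=F, B8=E, B9=F, B10=F
run #2 (d=5, p=5) runs B1->F, B2->F, B3->F, B5->T, B5->F, B6->T, B6->T, B6->F, B8->E, B7->F, B9->T, B10->F; records B1=F, B2=F, B3=F, B5=T, B5=F, B6=T, B6=F, B7=F, B8=E, B9=T, B10=F
run #3 (d=1, p=2) runs B1->F, B2->F, B3->F, B5->F, B6->T, B6->T, B6->F, B8->E, B7->F, B9->T, B10->F; records B1=F, B2=F, B3=F, B5=F, B6=T, B6=F, B7=F, B8=E, B9=T, B10=F
run #4 (d=8, p=2) runs B1->F, B2->F, B3->F, B5->T, B5->T, B5->T, B5->T, B5->F, B6->T, B6->T, B6->F, B8->E, B7->F, B9->F, ...; records B1=F, B2=F, B3=F, B5=T, B5=F, B6=T, B6=F, B7=F, B8=E, B9=F, B10=F
run #5 (d=6, p=5) runs B1->F, B2->T, B3->F, B5->T, B5->T, B5->F, B6->T, B6->T, B6->F, B8->S, B7->T, B10->F; records B1=F, B2=T, B3=F, B5=T, B5=F, B6=T, B6=F, B7=T, B8=S, B10=F
run #6 (d=2, p=4) runs B1->F, B2->F, B3->F, B5->F, B6->T, B6->T, B6->F, B8->E, B7->F, B9->F, B10->F; records B1=F, B2=F, B3=F, B5=F, B6=T, B6=F, B7=F, B8=E, B9=F, B10=F
together the pool reaches 17 outcomes: B1=F, B2=T, B2=F, B3=T, B3=F, B4=F, B5=T, B5=F, B6=T, B6=F, B7=T, B7=F, B8=S, B8=E, B9=T, B9=F, B10=F
no size-1 subset reaches all 17 outcomes (best union: 11/17)
no size-2 subset reaches all 17 outcomes (best union: 16/17)
the canonical winner is {1, 2, 5}: size 3, full 17-outcome coverage, earliest index list among size-3 covers
Answer: 3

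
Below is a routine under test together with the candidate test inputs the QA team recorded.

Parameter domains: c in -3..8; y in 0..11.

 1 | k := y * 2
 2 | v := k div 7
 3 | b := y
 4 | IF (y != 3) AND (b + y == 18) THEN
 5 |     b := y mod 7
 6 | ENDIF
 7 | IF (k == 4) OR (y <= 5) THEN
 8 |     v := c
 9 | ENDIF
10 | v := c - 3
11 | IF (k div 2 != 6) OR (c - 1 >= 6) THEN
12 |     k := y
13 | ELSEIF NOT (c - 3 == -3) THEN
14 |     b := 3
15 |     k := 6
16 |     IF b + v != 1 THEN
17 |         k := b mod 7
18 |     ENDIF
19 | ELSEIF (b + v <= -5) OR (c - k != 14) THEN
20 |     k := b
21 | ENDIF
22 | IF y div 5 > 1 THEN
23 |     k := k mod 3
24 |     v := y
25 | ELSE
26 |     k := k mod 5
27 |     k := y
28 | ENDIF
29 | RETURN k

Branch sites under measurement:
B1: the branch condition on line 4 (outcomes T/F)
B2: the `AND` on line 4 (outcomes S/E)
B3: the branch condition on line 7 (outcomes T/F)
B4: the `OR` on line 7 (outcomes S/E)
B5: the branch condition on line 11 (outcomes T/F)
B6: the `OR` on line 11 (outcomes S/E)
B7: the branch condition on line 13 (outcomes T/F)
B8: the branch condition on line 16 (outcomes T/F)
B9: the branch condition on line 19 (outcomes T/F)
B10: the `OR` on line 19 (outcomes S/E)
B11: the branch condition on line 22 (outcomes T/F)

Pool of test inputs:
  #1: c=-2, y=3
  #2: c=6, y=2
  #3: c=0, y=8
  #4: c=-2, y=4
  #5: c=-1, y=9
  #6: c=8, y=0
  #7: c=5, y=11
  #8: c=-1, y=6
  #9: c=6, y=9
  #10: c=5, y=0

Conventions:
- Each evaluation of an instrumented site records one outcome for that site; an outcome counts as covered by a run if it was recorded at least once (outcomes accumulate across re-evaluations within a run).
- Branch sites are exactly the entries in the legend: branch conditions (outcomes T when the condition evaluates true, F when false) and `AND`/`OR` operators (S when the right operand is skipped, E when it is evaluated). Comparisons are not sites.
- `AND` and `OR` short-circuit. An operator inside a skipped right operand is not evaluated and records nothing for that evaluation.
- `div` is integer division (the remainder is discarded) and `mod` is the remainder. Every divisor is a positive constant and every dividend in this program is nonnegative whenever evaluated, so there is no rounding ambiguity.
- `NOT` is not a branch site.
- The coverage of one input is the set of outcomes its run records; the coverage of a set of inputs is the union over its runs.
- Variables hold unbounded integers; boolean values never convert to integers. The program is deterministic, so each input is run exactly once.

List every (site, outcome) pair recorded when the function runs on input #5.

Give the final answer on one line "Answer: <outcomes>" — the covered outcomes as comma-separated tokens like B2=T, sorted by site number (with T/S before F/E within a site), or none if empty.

Running input #5 (c=-1, y=9), event by event:
  B2->E, B1->T, B4->E, B3->F, B6->S, B5->T, B11->F
as a set, this run covers: B1=T, B2=E, B3=F, B4=E, B5=T, B6=S, B11=F

Answer: B1=T, B2=E, B3=F, B4=E, B5=T, B6=S, B11=F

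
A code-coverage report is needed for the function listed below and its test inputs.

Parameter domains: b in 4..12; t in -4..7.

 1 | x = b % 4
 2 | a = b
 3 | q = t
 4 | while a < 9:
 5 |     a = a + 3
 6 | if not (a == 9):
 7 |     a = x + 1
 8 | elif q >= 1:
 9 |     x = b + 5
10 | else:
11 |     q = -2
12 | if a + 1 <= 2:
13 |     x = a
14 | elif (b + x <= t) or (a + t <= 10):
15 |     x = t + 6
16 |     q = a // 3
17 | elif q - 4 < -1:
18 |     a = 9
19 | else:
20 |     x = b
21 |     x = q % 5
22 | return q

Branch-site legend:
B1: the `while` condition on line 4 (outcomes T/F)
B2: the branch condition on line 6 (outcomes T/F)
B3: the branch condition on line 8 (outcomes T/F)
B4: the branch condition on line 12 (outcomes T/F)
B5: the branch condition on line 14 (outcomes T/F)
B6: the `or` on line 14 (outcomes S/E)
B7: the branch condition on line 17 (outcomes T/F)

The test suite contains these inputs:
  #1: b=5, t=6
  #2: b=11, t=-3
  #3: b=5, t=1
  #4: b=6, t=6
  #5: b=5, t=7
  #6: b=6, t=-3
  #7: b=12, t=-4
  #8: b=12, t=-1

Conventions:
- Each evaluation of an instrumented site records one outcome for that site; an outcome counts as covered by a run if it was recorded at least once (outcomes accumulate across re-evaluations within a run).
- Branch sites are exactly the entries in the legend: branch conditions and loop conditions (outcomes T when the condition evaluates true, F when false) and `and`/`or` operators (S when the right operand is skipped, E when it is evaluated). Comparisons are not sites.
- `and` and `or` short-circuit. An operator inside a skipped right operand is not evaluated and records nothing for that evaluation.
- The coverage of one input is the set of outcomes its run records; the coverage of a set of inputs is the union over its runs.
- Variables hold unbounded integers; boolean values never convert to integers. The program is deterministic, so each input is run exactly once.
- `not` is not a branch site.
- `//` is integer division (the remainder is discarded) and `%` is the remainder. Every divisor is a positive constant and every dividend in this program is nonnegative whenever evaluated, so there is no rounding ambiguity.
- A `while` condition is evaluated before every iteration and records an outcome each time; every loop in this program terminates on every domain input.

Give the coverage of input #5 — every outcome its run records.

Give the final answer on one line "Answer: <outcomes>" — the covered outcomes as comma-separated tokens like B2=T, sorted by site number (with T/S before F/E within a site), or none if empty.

Event log for input #5 (b=5, t=7):
  B1->T, B1->T, B1->F, B2->T, B4->F, B6->S, B5->T
collecting distinct outcomes: B1=T, B1=F, B2=T, B4=F, B5=T, B6=S

Answer: B1=T, B1=F, B2=T, B4=F, B5=T, B6=S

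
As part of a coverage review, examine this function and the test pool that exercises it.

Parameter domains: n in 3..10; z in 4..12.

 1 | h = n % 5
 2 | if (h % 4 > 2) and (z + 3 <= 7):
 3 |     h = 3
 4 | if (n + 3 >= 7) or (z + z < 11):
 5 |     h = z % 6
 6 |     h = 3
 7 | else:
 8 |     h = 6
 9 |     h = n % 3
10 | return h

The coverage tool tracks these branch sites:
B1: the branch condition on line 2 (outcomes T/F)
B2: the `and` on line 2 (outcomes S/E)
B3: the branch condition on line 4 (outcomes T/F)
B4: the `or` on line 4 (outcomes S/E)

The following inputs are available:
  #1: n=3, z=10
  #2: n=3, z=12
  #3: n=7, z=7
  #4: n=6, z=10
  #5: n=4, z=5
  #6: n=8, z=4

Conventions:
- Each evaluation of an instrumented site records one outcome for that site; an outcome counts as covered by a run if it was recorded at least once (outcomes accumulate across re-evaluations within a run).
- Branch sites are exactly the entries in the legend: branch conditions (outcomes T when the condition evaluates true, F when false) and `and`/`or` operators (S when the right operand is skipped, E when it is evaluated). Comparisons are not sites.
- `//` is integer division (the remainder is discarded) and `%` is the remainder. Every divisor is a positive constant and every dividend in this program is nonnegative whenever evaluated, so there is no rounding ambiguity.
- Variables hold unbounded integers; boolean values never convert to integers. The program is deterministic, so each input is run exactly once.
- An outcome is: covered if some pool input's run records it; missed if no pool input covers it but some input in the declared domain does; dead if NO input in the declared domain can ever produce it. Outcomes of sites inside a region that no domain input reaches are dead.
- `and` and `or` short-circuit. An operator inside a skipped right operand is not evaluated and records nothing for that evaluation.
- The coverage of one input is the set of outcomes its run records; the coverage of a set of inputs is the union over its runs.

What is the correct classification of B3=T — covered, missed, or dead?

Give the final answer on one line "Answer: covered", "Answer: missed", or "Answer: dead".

B3=T is recorded by pool input(s) 3, 4, 5, 6 -> covered

Answer: covered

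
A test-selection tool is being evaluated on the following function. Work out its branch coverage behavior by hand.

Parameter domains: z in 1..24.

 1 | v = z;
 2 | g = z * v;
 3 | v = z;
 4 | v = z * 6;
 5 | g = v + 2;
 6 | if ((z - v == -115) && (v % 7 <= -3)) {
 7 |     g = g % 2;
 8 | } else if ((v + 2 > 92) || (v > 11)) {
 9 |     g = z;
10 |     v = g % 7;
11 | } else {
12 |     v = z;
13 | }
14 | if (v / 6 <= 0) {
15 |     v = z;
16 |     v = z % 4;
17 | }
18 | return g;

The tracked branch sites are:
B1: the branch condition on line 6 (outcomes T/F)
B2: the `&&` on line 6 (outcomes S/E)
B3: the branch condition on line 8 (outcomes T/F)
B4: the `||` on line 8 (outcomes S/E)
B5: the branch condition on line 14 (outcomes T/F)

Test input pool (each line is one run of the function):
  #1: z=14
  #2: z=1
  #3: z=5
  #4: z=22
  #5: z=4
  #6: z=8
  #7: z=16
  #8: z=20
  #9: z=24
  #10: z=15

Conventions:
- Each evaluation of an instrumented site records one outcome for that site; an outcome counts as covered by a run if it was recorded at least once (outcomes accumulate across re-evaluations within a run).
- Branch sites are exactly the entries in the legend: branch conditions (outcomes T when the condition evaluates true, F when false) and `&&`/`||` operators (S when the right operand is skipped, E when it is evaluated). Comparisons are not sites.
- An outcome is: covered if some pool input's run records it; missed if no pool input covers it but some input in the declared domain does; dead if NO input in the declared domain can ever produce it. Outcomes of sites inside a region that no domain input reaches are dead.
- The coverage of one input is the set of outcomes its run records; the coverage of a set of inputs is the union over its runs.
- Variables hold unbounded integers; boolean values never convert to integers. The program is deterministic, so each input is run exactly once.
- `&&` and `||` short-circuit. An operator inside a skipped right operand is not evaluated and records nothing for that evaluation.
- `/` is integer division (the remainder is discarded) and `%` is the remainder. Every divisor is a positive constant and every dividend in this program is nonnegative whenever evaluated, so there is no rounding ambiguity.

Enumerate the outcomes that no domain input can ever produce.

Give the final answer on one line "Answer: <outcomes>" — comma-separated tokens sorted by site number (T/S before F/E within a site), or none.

sweeping the full domain (24 inputs) for each outcome:
  B1=T: unreachable across the whole domain -> dead
  reachable outcomes have witnesses, e.g. B1=F (e.g. z=1), B2=S (e.g. z=1), B2=E (e.g. z=23), B3=T (e.g. z=2)

Answer: B1=T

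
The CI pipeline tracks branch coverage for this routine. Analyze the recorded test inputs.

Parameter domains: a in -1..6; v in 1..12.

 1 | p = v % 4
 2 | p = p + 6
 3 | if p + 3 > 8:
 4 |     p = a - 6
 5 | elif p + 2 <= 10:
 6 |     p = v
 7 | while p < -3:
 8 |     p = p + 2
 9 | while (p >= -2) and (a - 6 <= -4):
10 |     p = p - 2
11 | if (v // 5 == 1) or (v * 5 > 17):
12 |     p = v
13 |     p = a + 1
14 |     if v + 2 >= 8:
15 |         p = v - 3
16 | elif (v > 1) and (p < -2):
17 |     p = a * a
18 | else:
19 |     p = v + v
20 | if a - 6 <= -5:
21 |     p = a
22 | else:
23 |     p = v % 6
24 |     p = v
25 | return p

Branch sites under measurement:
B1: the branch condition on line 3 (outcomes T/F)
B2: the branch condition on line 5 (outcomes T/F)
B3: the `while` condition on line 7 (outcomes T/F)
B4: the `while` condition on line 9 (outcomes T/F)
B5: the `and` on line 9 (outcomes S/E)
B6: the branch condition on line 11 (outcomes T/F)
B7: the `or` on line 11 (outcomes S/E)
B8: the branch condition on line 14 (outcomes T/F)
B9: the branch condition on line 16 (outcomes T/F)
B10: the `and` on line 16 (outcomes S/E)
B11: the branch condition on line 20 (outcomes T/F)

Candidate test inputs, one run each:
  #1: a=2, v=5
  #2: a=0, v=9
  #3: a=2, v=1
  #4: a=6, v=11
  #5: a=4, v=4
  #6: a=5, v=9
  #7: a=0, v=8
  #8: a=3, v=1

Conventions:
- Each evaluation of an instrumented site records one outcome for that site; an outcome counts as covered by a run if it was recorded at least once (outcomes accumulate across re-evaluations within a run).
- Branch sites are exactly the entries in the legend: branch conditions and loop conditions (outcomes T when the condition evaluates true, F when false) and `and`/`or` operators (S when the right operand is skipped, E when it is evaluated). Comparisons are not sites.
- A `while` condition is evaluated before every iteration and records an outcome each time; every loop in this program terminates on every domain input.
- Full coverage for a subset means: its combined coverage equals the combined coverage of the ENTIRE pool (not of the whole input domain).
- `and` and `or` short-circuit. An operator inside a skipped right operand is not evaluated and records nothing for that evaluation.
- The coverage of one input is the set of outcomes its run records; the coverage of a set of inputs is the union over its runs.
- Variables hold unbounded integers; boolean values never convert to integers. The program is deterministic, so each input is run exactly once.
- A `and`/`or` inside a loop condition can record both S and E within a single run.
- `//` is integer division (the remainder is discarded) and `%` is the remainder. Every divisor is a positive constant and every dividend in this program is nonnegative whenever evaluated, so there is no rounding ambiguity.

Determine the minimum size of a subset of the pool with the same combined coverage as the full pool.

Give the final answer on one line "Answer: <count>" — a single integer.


input #1 (a=2, v=5): covers B1=T, B3=T, B3=F, B4=T, B4=F, B5=S, B5=E, B6=T, B7=S, B8=F, B11=F
input #2 (a=0, v=9): covers B1=T, B3=T, B3=F, B4=T, B4=F, B5=S, B5=E, B6=T, B7=S, B8=T, B11=T
input #3 (a=2, v=1): covers B1=T, B3=T, B3=F, B4=T, B4=F, B5=S, B5=E, B6=F, B7=E, B9=F, B10=S, B11=F
input #4 (a=6, v=11): covers B1=T, B3=F, B4=F, B5=E, B6=T, B7=E, B8=T, B11=F
input #5 (a=4, v=4): covers B1=T, B3=F, B4=F, B5=E, B6=T, B7=E, B8=F, B11=F
input #6 (a=5, v=9): covers B1=T, B3=F, B4=F, B5=E, B6=T, B7=S, B8=T, B11=F
input #7 (a=0, v=8): covers B1=T, B3=T, B3=F, B4=T, B4=F, B5=S, B5=E, B6=T, B7=S, B8=T, B11=T
input #8 (a=3, v=1): covers B1=T, B3=F, B4=F, B5=S, B6=F, B7=E, B9=F, B10=S, B11=F
together the pool reaches 17 outcomes: B1=T, B3=T, B3=F, B4=T, B4=F, B5=S, B5=E, B6=T, B6=F, B7=S, B7=E, B8=T, B8=F, B9=F, B10=S, B11=T, B11=F
every size-1 subset falls short of the 17 outcomes (best: 12/17)
every size-2 subset falls short of the 17 outcomes (best: 16/17)
at size 3, {1, 2, 3} reaches all 17 outcomes; every lexicographically earlier size-3 subset fails
Answer: 3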